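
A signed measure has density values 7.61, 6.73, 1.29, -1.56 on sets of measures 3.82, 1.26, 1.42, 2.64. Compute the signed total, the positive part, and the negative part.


Step 1: Compute signed measure on each set:
  Set 1: 7.61 * 3.82 = 29.0702
  Set 2: 6.73 * 1.26 = 8.4798
  Set 3: 1.29 * 1.42 = 1.8318
  Set 4: -1.56 * 2.64 = -4.1184
Step 2: Total signed measure = (29.0702) + (8.4798) + (1.8318) + (-4.1184)
     = 35.2634
Step 3: Positive part mu+(X) = sum of positive contributions = 39.3818
Step 4: Negative part mu-(X) = |sum of negative contributions| = 4.1184


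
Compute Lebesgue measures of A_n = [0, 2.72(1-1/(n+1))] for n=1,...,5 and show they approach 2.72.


By continuity of measure from below: if A_n increases to A, then m(A_n) -> m(A).
Here A = [0, 2.72], so m(A) = 2.72
Step 1: a_1 = 2.72*(1 - 1/2) = 1.36, m(A_1) = 1.36
Step 2: a_2 = 2.72*(1 - 1/3) = 1.8133, m(A_2) = 1.8133
Step 3: a_3 = 2.72*(1 - 1/4) = 2.04, m(A_3) = 2.04
Step 4: a_4 = 2.72*(1 - 1/5) = 2.176, m(A_4) = 2.176
Step 5: a_5 = 2.72*(1 - 1/6) = 2.2667, m(A_5) = 2.2667
Limit: m(A_n) -> m([0,2.72]) = 2.72


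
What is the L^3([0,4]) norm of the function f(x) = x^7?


Step 1: ||f||_3 = (integral_0^4 |x^7|^3 dx)^(1/3)
     = (integral_0^4 x^21 dx)^(1/3)
Step 2: integral_0^4 x^21 dx = [x^22/(22)] from 0 to 4 = 4^22/22
     = 17592186044416/22 = 7.996448e+11
Step 3: ||f||_3 = (7.996448e+11)^(1/3) = 9281.803632


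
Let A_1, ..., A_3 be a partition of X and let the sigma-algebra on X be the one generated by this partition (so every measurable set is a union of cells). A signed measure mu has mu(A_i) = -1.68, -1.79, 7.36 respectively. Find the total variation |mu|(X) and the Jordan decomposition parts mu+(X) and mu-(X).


Step 1: Every measurable set is a union of atoms (the cells / points), so a Hahn decomposition is
  obtained by grouping atoms by sign: P = union of atoms with mu > 0, N = union of the remaining atoms.
  Atoms in P (indices): 3;  atoms in N (indices): 1, 2
  Positive values: 7.36
  Negative values: -1.68, -1.79
Step 2: mu+(X) = mu(P) = sum of positive atom values = 7.36
Step 3: mu-(X) = -mu(N) = sum of |negative atom values| = 3.47
Step 4: |mu|(X) = mu+(X) + mu-(X) = 7.36 + 3.47 = 10.83


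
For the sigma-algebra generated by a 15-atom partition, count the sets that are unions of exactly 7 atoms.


Each element of F is a union of some subset of the 15 atoms.
Elements that are unions of exactly 7 atoms correspond to 7-element subsets of the 15 atoms.
Count = C(15, 7) = 15! / (7! * 8!) = 6435.


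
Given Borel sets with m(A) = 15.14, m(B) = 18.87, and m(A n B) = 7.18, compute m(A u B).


By inclusion-exclusion: m(A u B) = m(A) + m(B) - m(A n B)
= 15.14 + 18.87 - 7.18
= 26.83


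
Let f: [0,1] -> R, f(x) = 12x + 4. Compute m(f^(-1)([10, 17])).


f^(-1)([10, 17]) = {x : 10 <= 12x + 4 <= 17}
Solving: (10 - 4)/12 <= x <= (17 - 4)/12
= [0.5, 1.083333]
Intersecting with [0,1]: [0.5, 1]
Measure = 1 - 0.5 = 0.5


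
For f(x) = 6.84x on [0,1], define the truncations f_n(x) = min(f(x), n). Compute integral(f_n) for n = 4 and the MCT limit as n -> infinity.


f(x) = 6.84x on [0,1]; f_n(x) = min(6.84x, n). At n = 4:
Step 1: f(x) reaches 4 at x = 4/6.84 = 0.584795
Step 2: integral(f_4) = integral(6.84x, 0, 0.584795) + integral(4, 0.584795, 1)
       = 6.84*0.584795^2/2 + 4*(1 - 0.584795)
       = 1.169591 + 1.660819
       = 2.830409
Step 3: As n -> infinity, f_n increases to f, so by MCT integral(f_n) -> integral(f) = 6.84/2 = 3.42.
Convergence: integral(f_4) = 2.830409 -> 3.42 as n -> infinity


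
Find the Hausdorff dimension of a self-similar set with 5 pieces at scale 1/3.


For a self-similar set with N copies scaled by 1/r:
dim_H = log(N)/log(r) = log(5)/log(3)
= 1.609438/1.098612
= 1.464974


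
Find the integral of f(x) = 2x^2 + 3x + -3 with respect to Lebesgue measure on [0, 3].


The Lebesgue integral of a Riemann-integrable function agrees with the Riemann integral.
Antiderivative F(x) = (2/3)x^3 + (3/2)x^2 + -3x
F(3) = (2/3)*3^3 + (3/2)*3^2 + -3*3
     = (2/3)*27 + (3/2)*9 + -3*3
     = 18 + 13.5 + -9
     = 22.5
F(0) = 0.0
Integral = F(3) - F(0) = 22.5 - 0.0 = 22.5


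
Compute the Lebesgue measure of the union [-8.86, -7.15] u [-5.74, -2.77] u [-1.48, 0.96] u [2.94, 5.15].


For pairwise disjoint intervals, m(union) = sum of lengths.
= (-7.15 - -8.86) + (-2.77 - -5.74) + (0.96 - -1.48) + (5.15 - 2.94)
= 1.71 + 2.97 + 2.44 + 2.21
= 9.33


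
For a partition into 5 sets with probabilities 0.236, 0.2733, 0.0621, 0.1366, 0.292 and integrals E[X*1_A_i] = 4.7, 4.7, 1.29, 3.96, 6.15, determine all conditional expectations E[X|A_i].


For each cell A_i: E[X|A_i] = E[X*1_A_i] / P(A_i)
Step 1: E[X|A_1] = 4.7 / 0.236 = 19.915254
Step 2: E[X|A_2] = 4.7 / 0.2733 = 17.197219
Step 3: E[X|A_3] = 1.29 / 0.0621 = 20.772947
Step 4: E[X|A_4] = 3.96 / 0.1366 = 28.989751
Step 5: E[X|A_5] = 6.15 / 0.292 = 21.061644
Verification: E[X] = sum E[X*1_A_i] = 4.7 + 4.7 + 1.29 + 3.96 + 6.15 = 20.8


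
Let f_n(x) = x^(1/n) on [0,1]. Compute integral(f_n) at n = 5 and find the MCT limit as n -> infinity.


At n = 5: f_5(x) = x^(1/5).
Step 1: integral(x^(1/5), 0, 1) = [x^(1/5+1) / (1/5+1)] from 0 to 1
     = 1 / (1/5 + 1) = 1 / ((5+1)/5) = 5/(5+1)
     = 5/6 = 0.833333
Step 2: As n -> infinity, f_n(x) = x^(1/n) -> 1 for x in (0,1], and f_n is increasing in n.
By MCT, lim_n integral(f_n) = integral(lim_n f_n) = integral(1, 0, 1) = 1.
Step 3: Verify convergence: 5/6 = 0.833333 -> 1


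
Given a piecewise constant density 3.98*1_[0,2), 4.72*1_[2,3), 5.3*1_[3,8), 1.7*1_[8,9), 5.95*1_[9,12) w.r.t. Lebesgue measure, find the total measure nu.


Integrate each piece of the Radon-Nikodym derivative:
Step 1: integral_0^2 3.98 dx = 3.98*(2-0) = 3.98*2 = 7.96
Step 2: integral_2^3 4.72 dx = 4.72*(3-2) = 4.72*1 = 4.72
Step 3: integral_3^8 5.3 dx = 5.3*(8-3) = 5.3*5 = 26.5
Step 4: integral_8^9 1.7 dx = 1.7*(9-8) = 1.7*1 = 1.7
Step 5: integral_9^12 5.95 dx = 5.95*(12-9) = 5.95*3 = 17.85
Total: 7.96 + 4.72 + 26.5 + 1.7 + 17.85 = 58.73


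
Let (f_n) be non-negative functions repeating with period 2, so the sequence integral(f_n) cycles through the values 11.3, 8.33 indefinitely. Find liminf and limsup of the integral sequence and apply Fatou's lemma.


The sequence (integral(f_n)) is periodic with period 2, repeating the values 11.3, 8.33 indefinitely.
Step 1: For a periodic sequence, every tail (a_m, a_(m+1), ...) contains all 2 period values infinitely often.
Step 2: Hence inf of every tail = min of the period values = min(11.3, 8.33) = 8.33.
        liminf_n integral(f_n) = sup over m of (inf of tail from m) = 8.33.
Step 3: Similarly sup of every tail = max of the period values = 11.3.
        limsup_n integral(f_n) = 11.3.
Step 4: Fatou's lemma: integral(liminf_n f_n) <= liminf_n integral(f_n) = 8.33.
        So the integral of the pointwise liminf is at most 8.33.


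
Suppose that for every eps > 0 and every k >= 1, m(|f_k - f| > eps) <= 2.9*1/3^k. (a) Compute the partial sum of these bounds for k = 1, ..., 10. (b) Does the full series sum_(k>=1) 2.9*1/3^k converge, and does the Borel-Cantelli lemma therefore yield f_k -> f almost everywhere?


Step 1: List the terms 2.9*1/3^k for k = 1 to 10:
  k=1: 0.966667
  k=2: 0.322222
  k=3: 0.107407
  k=4: 0.035802
  k=5: 0.011934
  k=6: 0.003978
  k=7: 0.001326
  k=8: 4.420058e-04
  k=9: 1.473353e-04
  k=10: 4.911175e-05
Step 2: Partial sum = 0.966667 + 0.322222 + 0.107407 + 0.035802 + 0.011934 + 0.003978 + 0.001326 + 4.420058e-04 + 1.473353e-04 + 4.911175e-05
     = 1.449975
Step 3: The full series sum_(k>=1) 2.9*1/3^k converges (geometric series with ratio 1/3 < 1; a constant multiple of a convergent series converges).
Step 4: Fix eps > 0. Since sum_k m(|f_k - f| > eps) < infinity, the Borel-Cantelli lemma gives
        m(limsup_k {|f_k - f| > eps}) = 0, i.e. for a.e. x, |f_k(x) - f(x)| <= eps for all large k.
        Applying this with eps = 1/j for j = 1, 2, ... and intersecting the countably many full-measure sets,
        for a.e. x we get limsup_k |f_k(x) - f(x)| <= 1/j for every j, hence f_k -> f almost everywhere.
Conclusion: series converges; Borel-Cantelli yields f_k -> f a.e.


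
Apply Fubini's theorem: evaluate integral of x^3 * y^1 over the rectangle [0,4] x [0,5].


By Fubini's theorem, the double integral factors as a product of single integrals:
Step 1: integral_0^4 x^3 dx = [x^4/4] from 0 to 4
     = 4^4/4 = 64
Step 2: integral_0^5 y^1 dy = [y^2/2] from 0 to 5
     = 5^2/2 = 12.5
Step 3: Double integral = 64 * 12.5 = 800


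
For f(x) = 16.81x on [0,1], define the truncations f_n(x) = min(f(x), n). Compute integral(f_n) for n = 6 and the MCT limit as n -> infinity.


f(x) = 16.81x on [0,1]; f_n(x) = min(16.81x, n). At n = 6:
Step 1: f(x) reaches 6 at x = 6/16.81 = 0.35693
Step 2: integral(f_6) = integral(16.81x, 0, 0.35693) + integral(6, 0.35693, 1)
       = 16.81*0.35693^2/2 + 6*(1 - 0.35693)
       = 1.070791 + 3.858418
       = 4.929209
Step 3: As n -> infinity, f_n increases to f, so by MCT integral(f_n) -> integral(f) = 16.81/2 = 8.405.
Convergence: integral(f_6) = 4.929209 -> 8.405 as n -> infinity


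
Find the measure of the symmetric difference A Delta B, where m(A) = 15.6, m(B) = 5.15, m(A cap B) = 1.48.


m(A Delta B) = m(A) + m(B) - 2*m(A n B)
= 15.6 + 5.15 - 2*1.48
= 15.6 + 5.15 - 2.96
= 17.79


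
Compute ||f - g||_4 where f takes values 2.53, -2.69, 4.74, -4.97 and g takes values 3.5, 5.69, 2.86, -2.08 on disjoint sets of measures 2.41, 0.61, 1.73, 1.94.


Step 1: Compute differences f_i - g_i:
  2.53 - 3.5 = -0.97
  -2.69 - 5.69 = -8.38
  4.74 - 2.86 = 1.88
  -4.97 - -2.08 = -2.89
Step 2: Compute |diff|^4 * measure for each set:
  |-0.97|^4 * 2.41 = 0.885293 * 2.41 = 2.133556
  |-8.38|^4 * 0.61 = 4931.466355 * 0.61 = 3008.194477
  |1.88|^4 * 1.73 = 12.491983 * 1.73 = 21.611131
  |-2.89|^4 * 1.94 = 69.757574 * 1.94 = 135.329694
Step 3: Sum = 3167.268858
Step 4: ||f-g||_4 = (3167.268858)^(1/4) = 7.501899


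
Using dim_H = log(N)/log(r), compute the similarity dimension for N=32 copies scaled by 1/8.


For a self-similar set with N copies scaled by 1/r:
dim_H = log(N)/log(r) = log(32)/log(8)
= 3.465736/2.079442
= 1.666667


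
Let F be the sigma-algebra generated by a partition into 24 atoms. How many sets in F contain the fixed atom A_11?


Each element of F is a union of some subset S of the 24 atoms.
The element contains A_11 iff A_11 is in S.
So we count subsets S of {A_1,...,A_24} with A_11 in S: choose freely among the other 23 atoms.
Count = 2^(24-1) = 2^23 = 8388608.


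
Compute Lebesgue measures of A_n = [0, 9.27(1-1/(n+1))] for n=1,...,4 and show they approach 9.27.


By continuity of measure from below: if A_n increases to A, then m(A_n) -> m(A).
Here A = [0, 9.27], so m(A) = 9.27
Step 1: a_1 = 9.27*(1 - 1/2) = 4.635, m(A_1) = 4.635
Step 2: a_2 = 9.27*(1 - 1/3) = 6.18, m(A_2) = 6.18
Step 3: a_3 = 9.27*(1 - 1/4) = 6.9525, m(A_3) = 6.9525
Step 4: a_4 = 9.27*(1 - 1/5) = 7.416, m(A_4) = 7.416
Limit: m(A_n) -> m([0,9.27]) = 9.27


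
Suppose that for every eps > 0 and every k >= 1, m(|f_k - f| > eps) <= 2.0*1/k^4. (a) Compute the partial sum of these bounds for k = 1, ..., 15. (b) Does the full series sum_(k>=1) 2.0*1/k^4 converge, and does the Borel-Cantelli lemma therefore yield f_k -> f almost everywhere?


Step 1: List the terms 2.0*1/k^4 for k = 1 to 15:
  k=1: 2
  k=2: 0.125
  k=3: 0.024691
  k=4: 0.007812
  k=5: 0.0032
  k=6: 0.001543
  k=7: 8.329863e-04
  k=8: 4.882812e-04
  k=9: 3.048316e-04
  k=10: 2.000000e-04
  k=11: 1.366027e-04
  k=12: 9.645062e-05
  k=13: 7.002556e-05
  k=14: 5.206164e-05
  k=15: 3.950617e-05
Step 2: Partial sum = 2 + 0.125 + 0.024691 + 0.007812 + 0.0032 + 0.001543 + 8.329863e-04 + 4.882812e-04 + 3.048316e-04 + 2.000000e-04 + 1.366027e-04 + 9.645062e-05 + 7.002556e-05 + 5.206164e-05 + 3.950617e-05
     = 2.164468
Step 3: The full series sum_(k>=1) 2.0*1/k^4 converges (p-series with p = 4 > 1; a constant multiple of a convergent series converges).
Step 4: Fix eps > 0. Since sum_k m(|f_k - f| > eps) < infinity, the Borel-Cantelli lemma gives
        m(limsup_k {|f_k - f| > eps}) = 0, i.e. for a.e. x, |f_k(x) - f(x)| <= eps for all large k.
        Applying this with eps = 1/j for j = 1, 2, ... and intersecting the countably many full-measure sets,
        for a.e. x we get limsup_k |f_k(x) - f(x)| <= 1/j for every j, hence f_k -> f almost everywhere.
Conclusion: series converges; Borel-Cantelli yields f_k -> f a.e.


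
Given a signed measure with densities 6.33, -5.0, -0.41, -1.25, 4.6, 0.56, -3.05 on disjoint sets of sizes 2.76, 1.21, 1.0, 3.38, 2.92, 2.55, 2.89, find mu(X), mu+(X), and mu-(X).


Step 1: Compute signed measure on each set:
  Set 1: 6.33 * 2.76 = 17.4708
  Set 2: -5.0 * 1.21 = -6.05
  Set 3: -0.41 * 1.0 = -0.41
  Set 4: -1.25 * 3.38 = -4.225
  Set 5: 4.6 * 2.92 = 13.432
  Set 6: 0.56 * 2.55 = 1.428
  Set 7: -3.05 * 2.89 = -8.8145
Step 2: Total signed measure = (17.4708) + (-6.05) + (-0.41) + (-4.225) + (13.432) + (1.428) + (-8.8145)
     = 12.8313
Step 3: Positive part mu+(X) = sum of positive contributions = 32.3308
Step 4: Negative part mu-(X) = |sum of negative contributions| = 19.4995


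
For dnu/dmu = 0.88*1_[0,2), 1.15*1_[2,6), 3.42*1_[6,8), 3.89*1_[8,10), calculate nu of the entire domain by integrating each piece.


Integrate each piece of the Radon-Nikodym derivative:
Step 1: integral_0^2 0.88 dx = 0.88*(2-0) = 0.88*2 = 1.76
Step 2: integral_2^6 1.15 dx = 1.15*(6-2) = 1.15*4 = 4.6
Step 3: integral_6^8 3.42 dx = 3.42*(8-6) = 3.42*2 = 6.84
Step 4: integral_8^10 3.89 dx = 3.89*(10-8) = 3.89*2 = 7.78
Total: 1.76 + 4.6 + 6.84 + 7.78 = 20.98


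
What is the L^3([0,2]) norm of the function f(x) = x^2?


Step 1: ||f||_3 = (integral_0^2 |x^2|^3 dx)^(1/3)
     = (integral_0^2 x^6 dx)^(1/3)
Step 2: integral_0^2 x^6 dx = [x^7/(7)] from 0 to 2 = 2^7/7
     = 128/7 = 18.285714
Step 3: ||f||_3 = (18.285714)^(1/3) = 2.634535


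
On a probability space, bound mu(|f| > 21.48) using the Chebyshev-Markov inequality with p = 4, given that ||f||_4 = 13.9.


Chebyshev/Markov inequality: mu(|f| > eps) <= (||f||_p / eps)^p
Step 1: ||f||_4 / eps = 13.9 / 21.48 = 0.647114
Step 2: Raise to power p = 4:
  (0.647114)^4 = 0.175357
Step 3: Therefore mu(|f| > 21.48) <= 0.175357


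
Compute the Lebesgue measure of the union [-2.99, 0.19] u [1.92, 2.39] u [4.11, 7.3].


For pairwise disjoint intervals, m(union) = sum of lengths.
= (0.19 - -2.99) + (2.39 - 1.92) + (7.3 - 4.11)
= 3.18 + 0.47 + 3.19
= 6.84


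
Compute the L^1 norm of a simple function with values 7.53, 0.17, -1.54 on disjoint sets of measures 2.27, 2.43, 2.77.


Step 1: Compute |f_i|^1 for each value:
  |7.53|^1 = 7.53
  |0.17|^1 = 0.17
  |-1.54|^1 = 1.54
Step 2: Multiply by measures and sum:
  7.53 * 2.27 = 17.0931
  0.17 * 2.43 = 0.4131
  1.54 * 2.77 = 4.2658
Sum = 17.0931 + 0.4131 + 4.2658 = 21.772
Step 3: Take the p-th root:
||f||_1 = (21.772)^(1/1) = 21.772


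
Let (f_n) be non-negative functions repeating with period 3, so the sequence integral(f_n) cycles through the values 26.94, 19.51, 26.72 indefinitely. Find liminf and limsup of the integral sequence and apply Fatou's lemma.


The sequence (integral(f_n)) is periodic with period 3, repeating the values 26.94, 19.51, 26.72 indefinitely.
Step 1: For a periodic sequence, every tail (a_m, a_(m+1), ...) contains all 3 period values infinitely often.
Step 2: Hence inf of every tail = min of the period values = min(26.94, 19.51, 26.72) = 19.51.
        liminf_n integral(f_n) = sup over m of (inf of tail from m) = 19.51.
Step 3: Similarly sup of every tail = max of the period values = 26.94.
        limsup_n integral(f_n) = 26.94.
Step 4: Fatou's lemma: integral(liminf_n f_n) <= liminf_n integral(f_n) = 19.51.
        So the integral of the pointwise liminf is at most 19.51.


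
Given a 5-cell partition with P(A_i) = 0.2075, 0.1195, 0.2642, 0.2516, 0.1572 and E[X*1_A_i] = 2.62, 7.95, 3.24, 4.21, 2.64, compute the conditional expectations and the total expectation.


For each cell A_i: E[X|A_i] = E[X*1_A_i] / P(A_i)
Step 1: E[X|A_1] = 2.62 / 0.2075 = 12.626506
Step 2: E[X|A_2] = 7.95 / 0.1195 = 66.527197
Step 3: E[X|A_3] = 3.24 / 0.2642 = 12.263437
Step 4: E[X|A_4] = 4.21 / 0.2516 = 16.732909
Step 5: E[X|A_5] = 2.64 / 0.1572 = 16.793893
Verification: E[X] = sum E[X*1_A_i] = 2.62 + 7.95 + 3.24 + 4.21 + 2.64 = 20.66


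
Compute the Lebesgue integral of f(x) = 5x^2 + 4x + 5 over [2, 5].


The Lebesgue integral of a Riemann-integrable function agrees with the Riemann integral.
Antiderivative F(x) = (5/3)x^3 + (4/2)x^2 + 5x
F(5) = (5/3)*5^3 + (4/2)*5^2 + 5*5
     = (5/3)*125 + (4/2)*25 + 5*5
     = 208.333333 + 50 + 25
     = 283.333333
F(2) = 31.333333
Integral = F(5) - F(2) = 283.333333 - 31.333333 = 252


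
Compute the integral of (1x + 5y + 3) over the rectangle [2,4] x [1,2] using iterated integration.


By Fubini, integrate in x first, then y.
Step 1: Fix y, integrate over x in [2,4]:
  integral(1x + 5y + 3, x=2..4)
  = 1*(4^2 - 2^2)/2 + (5y + 3)*(4 - 2)
  = 6 + (5y + 3)*2
  = 6 + 10y + 6
  = 12 + 10y
Step 2: Integrate over y in [1,2]:
  integral(12 + 10y, y=1..2)
  = 12*1 + 10*(2^2 - 1^2)/2
  = 12 + 15
  = 27


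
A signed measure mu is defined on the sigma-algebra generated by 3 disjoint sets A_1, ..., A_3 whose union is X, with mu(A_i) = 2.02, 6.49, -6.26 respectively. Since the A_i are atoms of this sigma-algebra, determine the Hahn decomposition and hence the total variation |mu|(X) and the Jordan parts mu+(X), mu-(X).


Step 1: Every measurable set is a union of atoms (the cells / points), so a Hahn decomposition is
  obtained by grouping atoms by sign: P = union of atoms with mu > 0, N = union of the remaining atoms.
  Atoms in P (indices): 1, 2;  atoms in N (indices): 3
  Positive values: 2.02, 6.49
  Negative values: -6.26
Step 2: mu+(X) = mu(P) = sum of positive atom values = 8.51
Step 3: mu-(X) = -mu(N) = sum of |negative atom values| = 6.26
Step 4: |mu|(X) = mu+(X) + mu-(X) = 8.51 + 6.26 = 14.77


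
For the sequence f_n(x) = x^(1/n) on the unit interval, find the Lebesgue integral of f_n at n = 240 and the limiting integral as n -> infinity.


At n = 240: f_240(x) = x^(1/240).
Step 1: integral(x^(1/240), 0, 1) = [x^(1/240+1) / (1/240+1)] from 0 to 1
     = 1 / (1/240 + 1) = 1 / ((240+1)/240) = 240/(240+1)
     = 240/241 = 0.995851
Step 2: As n -> infinity, f_n(x) = x^(1/n) -> 1 for x in (0,1], and f_n is increasing in n.
By MCT, lim_n integral(f_n) = integral(lim_n f_n) = integral(1, 0, 1) = 1.
Step 3: Verify convergence: 240/241 = 0.995851 -> 1


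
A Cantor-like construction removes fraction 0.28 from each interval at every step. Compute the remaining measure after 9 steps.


Step 1: At each step, fraction remaining = 1 - 0.28 = 0.72
Step 2: After 9 steps, measure = (0.72)^9
Result = 0.051999


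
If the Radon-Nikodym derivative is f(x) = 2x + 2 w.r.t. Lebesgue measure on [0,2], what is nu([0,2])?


nu(A) = integral_A (dnu/dmu) dmu = integral_0^2 (2x + 2) dx
Step 1: Antiderivative F(x) = (2/2)x^2 + 2x
Step 2: F(2) = (2/2)*2^2 + 2*2 = 4 + 4 = 8
Step 3: F(0) = (2/2)*0^2 + 2*0 = 0.0 + 0 = 0.0
Step 4: nu([0,2]) = F(2) - F(0) = 8 - 0.0 = 8


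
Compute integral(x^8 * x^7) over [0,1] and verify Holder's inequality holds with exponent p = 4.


Step 1: Exact integral of f*g = integral(x^15, 0, 1) = 1/16
     = 0.0625
Step 2: Holder bound with p=4, q=1.333333:
  ||f||_p = (integral x^32 dx)^(1/4) = (1/33)^(1/4) = 0.417226
  ||g||_q = (integral x^9.333333 dx)^(1/1.333333) = (1/10.333333)^(1/1.333333) = 0.173508
Step 3: Holder bound = ||f||_p * ||g||_q = 0.417226 * 0.173508 = 0.072392
Verification: 0.0625 <= 0.072392 (Holder holds)


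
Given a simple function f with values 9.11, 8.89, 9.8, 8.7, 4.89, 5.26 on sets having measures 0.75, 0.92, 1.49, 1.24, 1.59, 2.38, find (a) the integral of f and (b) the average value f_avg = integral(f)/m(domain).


Step 1: Integral = sum(value_i * measure_i)
= 9.11*0.75 + 8.89*0.92 + 9.8*1.49 + 8.7*1.24 + 4.89*1.59 + 5.26*2.38
= 6.8325 + 8.1788 + 14.602 + 10.788 + 7.7751 + 12.5188
= 60.6952
Step 2: Total measure of domain = 0.75 + 0.92 + 1.49 + 1.24 + 1.59 + 2.38 = 8.37
Step 3: Average value = 60.6952 / 8.37 = 7.251517


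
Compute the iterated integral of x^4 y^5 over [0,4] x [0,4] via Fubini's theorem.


By Fubini's theorem, the double integral factors as a product of single integrals:
Step 1: integral_0^4 x^4 dx = [x^5/5] from 0 to 4
     = 4^5/5 = 204.8
Step 2: integral_0^4 y^5 dy = [y^6/6] from 0 to 4
     = 4^6/6 = 682.666667
Step 3: Double integral = 204.8 * 682.666667 = 139810.133333


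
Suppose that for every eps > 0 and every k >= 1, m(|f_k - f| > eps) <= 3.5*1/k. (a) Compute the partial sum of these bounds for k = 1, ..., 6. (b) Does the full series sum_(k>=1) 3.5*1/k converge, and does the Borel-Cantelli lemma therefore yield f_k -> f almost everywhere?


Step 1: List the terms 3.5*1/k for k = 1 to 6:
  k=1: 3.5
  k=2: 1.75
  k=3: 1.166667
  k=4: 0.875
  k=5: 0.7
  k=6: 0.583333
Step 2: Partial sum = 3.5 + 1.75 + 1.166667 + 0.875 + 0.7 + 0.583333
     = 8.575
Step 3: The full series sum_(k>=1) 3.5*1/k diverges (harmonic series, p = 1; a nonzero constant multiple of a divergent series diverges).
Step 4: The (first) Borel-Cantelli lemma requires a summable sequence of measures, so it does not apply here;
        from this bound alone no conclusion about a.e. convergence can be drawn (convergence in measure still
        gives an a.e.-convergent subsequence, but not a.e. convergence of the whole sequence).
Conclusion: series diverges; Borel-Cantelli is inconclusive about a.e. convergence of f_k.


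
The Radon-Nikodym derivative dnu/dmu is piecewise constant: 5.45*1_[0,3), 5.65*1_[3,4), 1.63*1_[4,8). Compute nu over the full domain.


Integrate each piece of the Radon-Nikodym derivative:
Step 1: integral_0^3 5.45 dx = 5.45*(3-0) = 5.45*3 = 16.35
Step 2: integral_3^4 5.65 dx = 5.65*(4-3) = 5.65*1 = 5.65
Step 3: integral_4^8 1.63 dx = 1.63*(8-4) = 1.63*4 = 6.52
Total: 16.35 + 5.65 + 6.52 = 28.52


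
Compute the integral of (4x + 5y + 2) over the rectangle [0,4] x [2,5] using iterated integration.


By Fubini, integrate in x first, then y.
Step 1: Fix y, integrate over x in [0,4]:
  integral(4x + 5y + 2, x=0..4)
  = 4*(4^2 - 0^2)/2 + (5y + 2)*(4 - 0)
  = 32 + (5y + 2)*4
  = 32 + 20y + 8
  = 40 + 20y
Step 2: Integrate over y in [2,5]:
  integral(40 + 20y, y=2..5)
  = 40*3 + 20*(5^2 - 2^2)/2
  = 120 + 210
  = 330


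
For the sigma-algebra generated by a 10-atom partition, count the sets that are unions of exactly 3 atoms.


Each element of F is a union of some subset of the 10 atoms.
Elements that are unions of exactly 3 atoms correspond to 3-element subsets of the 10 atoms.
Count = C(10, 3) = 10! / (3! * 7!) = 120.


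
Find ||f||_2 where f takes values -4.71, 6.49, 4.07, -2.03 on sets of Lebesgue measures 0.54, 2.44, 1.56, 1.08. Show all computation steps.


Step 1: Compute |f_i|^2 for each value:
  |-4.71|^2 = 22.1841
  |6.49|^2 = 42.1201
  |4.07|^2 = 16.5649
  |-2.03|^2 = 4.1209
Step 2: Multiply by measures and sum:
  22.1841 * 0.54 = 11.979414
  42.1201 * 2.44 = 102.773044
  16.5649 * 1.56 = 25.841244
  4.1209 * 1.08 = 4.450572
Sum = 11.979414 + 102.773044 + 25.841244 + 4.450572 = 145.044274
Step 3: Take the p-th root:
||f||_2 = (145.044274)^(1/2) = 12.043433


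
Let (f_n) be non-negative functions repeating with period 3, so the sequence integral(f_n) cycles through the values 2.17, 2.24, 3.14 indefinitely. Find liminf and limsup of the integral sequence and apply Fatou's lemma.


The sequence (integral(f_n)) is periodic with period 3, repeating the values 2.17, 2.24, 3.14 indefinitely.
Step 1: For a periodic sequence, every tail (a_m, a_(m+1), ...) contains all 3 period values infinitely often.
Step 2: Hence inf of every tail = min of the period values = min(2.17, 2.24, 3.14) = 2.17.
        liminf_n integral(f_n) = sup over m of (inf of tail from m) = 2.17.
Step 3: Similarly sup of every tail = max of the period values = 3.14.
        limsup_n integral(f_n) = 3.14.
Step 4: Fatou's lemma: integral(liminf_n f_n) <= liminf_n integral(f_n) = 2.17.
        So the integral of the pointwise liminf is at most 2.17.


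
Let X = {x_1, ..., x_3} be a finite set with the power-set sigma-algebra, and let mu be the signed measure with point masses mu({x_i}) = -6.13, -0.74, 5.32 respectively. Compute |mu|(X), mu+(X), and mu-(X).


Step 1: Every measurable set is a union of atoms (the cells / points), so a Hahn decomposition is
  obtained by grouping atoms by sign: P = union of atoms with mu > 0, N = union of the remaining atoms.
  Atoms in P (indices): 3;  atoms in N (indices): 1, 2
  Positive values: 5.32
  Negative values: -6.13, -0.74
Step 2: mu+(X) = mu(P) = sum of positive atom values = 5.32
Step 3: mu-(X) = -mu(N) = sum of |negative atom values| = 6.87
Step 4: |mu|(X) = mu+(X) + mu-(X) = 5.32 + 6.87 = 12.19


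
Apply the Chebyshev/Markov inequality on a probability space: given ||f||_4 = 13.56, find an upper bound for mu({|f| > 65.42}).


Chebyshev/Markov inequality: mu(|f| > eps) <= (||f||_p / eps)^p
Step 1: ||f||_4 / eps = 13.56 / 65.42 = 0.207276
Step 2: Raise to power p = 4:
  (0.207276)^4 = 0.001846
Step 3: Therefore mu(|f| > 65.42) <= 0.001846


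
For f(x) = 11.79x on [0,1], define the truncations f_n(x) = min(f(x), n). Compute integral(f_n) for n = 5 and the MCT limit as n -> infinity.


f(x) = 11.79x on [0,1]; f_n(x) = min(11.79x, n). At n = 5:
Step 1: f(x) reaches 5 at x = 5/11.79 = 0.424088
Step 2: integral(f_5) = integral(11.79x, 0, 0.424088) + integral(5, 0.424088, 1)
       = 11.79*0.424088^2/2 + 5*(1 - 0.424088)
       = 1.060221 + 2.879559
       = 3.939779
Step 3: As n -> infinity, f_n increases to f, so by MCT integral(f_n) -> integral(f) = 11.79/2 = 5.895.
Convergence: integral(f_5) = 3.939779 -> 5.895 as n -> infinity


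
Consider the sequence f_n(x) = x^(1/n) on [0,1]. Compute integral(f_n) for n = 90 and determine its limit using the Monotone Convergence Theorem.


At n = 90: f_90(x) = x^(1/90).
Step 1: integral(x^(1/90), 0, 1) = [x^(1/90+1) / (1/90+1)] from 0 to 1
     = 1 / (1/90 + 1) = 1 / ((90+1)/90) = 90/(90+1)
     = 90/91 = 0.989011
Step 2: As n -> infinity, f_n(x) = x^(1/n) -> 1 for x in (0,1], and f_n is increasing in n.
By MCT, lim_n integral(f_n) = integral(lim_n f_n) = integral(1, 0, 1) = 1.
Step 3: Verify convergence: 90/91 = 0.989011 -> 1


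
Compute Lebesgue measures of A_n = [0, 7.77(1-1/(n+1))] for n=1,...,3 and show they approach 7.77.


By continuity of measure from below: if A_n increases to A, then m(A_n) -> m(A).
Here A = [0, 7.77], so m(A) = 7.77
Step 1: a_1 = 7.77*(1 - 1/2) = 3.885, m(A_1) = 3.885
Step 2: a_2 = 7.77*(1 - 1/3) = 5.18, m(A_2) = 5.18
Step 3: a_3 = 7.77*(1 - 1/4) = 5.8275, m(A_3) = 5.8275
Limit: m(A_n) -> m([0,7.77]) = 7.77


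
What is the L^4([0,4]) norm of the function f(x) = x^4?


Step 1: ||f||_4 = (integral_0^4 |x^4|^4 dx)^(1/4)
     = (integral_0^4 x^16 dx)^(1/4)
Step 2: integral_0^4 x^16 dx = [x^17/(17)] from 0 to 4 = 4^17/17
     = 17179869184/17 = 1.010581e+09
Step 3: ||f||_4 = (1.010581e+09)^(1/4) = 178.296465


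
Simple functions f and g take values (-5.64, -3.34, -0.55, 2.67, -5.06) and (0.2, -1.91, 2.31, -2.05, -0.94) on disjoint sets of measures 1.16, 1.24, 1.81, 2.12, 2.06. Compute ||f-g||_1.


Step 1: Compute differences f_i - g_i:
  -5.64 - 0.2 = -5.84
  -3.34 - -1.91 = -1.43
  -0.55 - 2.31 = -2.86
  2.67 - -2.05 = 4.72
  -5.06 - -0.94 = -4.12
Step 2: Compute |diff|^1 * measure for each set:
  |-5.84|^1 * 1.16 = 5.84 * 1.16 = 6.7744
  |-1.43|^1 * 1.24 = 1.43 * 1.24 = 1.7732
  |-2.86|^1 * 1.81 = 2.86 * 1.81 = 5.1766
  |4.72|^1 * 2.12 = 4.72 * 2.12 = 10.0064
  |-4.12|^1 * 2.06 = 4.12 * 2.06 = 8.4872
Step 3: Sum = 32.2178
Step 4: ||f-g||_1 = (32.2178)^(1/1) = 32.2178


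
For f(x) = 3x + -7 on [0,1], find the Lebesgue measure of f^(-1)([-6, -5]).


f^(-1)([-6, -5]) = {x : -6 <= 3x + -7 <= -5}
Solving: (-6 - -7)/3 <= x <= (-5 - -7)/3
= [0.333333, 0.666667]
Intersecting with [0,1]: [0.333333, 0.666667]
Measure = 0.666667 - 0.333333 = 0.333333


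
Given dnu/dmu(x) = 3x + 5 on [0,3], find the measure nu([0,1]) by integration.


nu(A) = integral_A (dnu/dmu) dmu = integral_0^1 (3x + 5) dx
Step 1: Antiderivative F(x) = (3/2)x^2 + 5x
Step 2: F(1) = (3/2)*1^2 + 5*1 = 1.5 + 5 = 6.5
Step 3: F(0) = (3/2)*0^2 + 5*0 = 0.0 + 0 = 0.0
Step 4: nu([0,1]) = F(1) - F(0) = 6.5 - 0.0 = 6.5


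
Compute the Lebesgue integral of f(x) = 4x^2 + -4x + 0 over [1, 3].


The Lebesgue integral of a Riemann-integrable function agrees with the Riemann integral.
Antiderivative F(x) = (4/3)x^3 + (-4/2)x^2 + 0x
F(3) = (4/3)*3^3 + (-4/2)*3^2 + 0*3
     = (4/3)*27 + (-4/2)*9 + 0*3
     = 36 + -18 + 0
     = 18
F(1) = -0.666667
Integral = F(3) - F(1) = 18 - -0.666667 = 18.666667


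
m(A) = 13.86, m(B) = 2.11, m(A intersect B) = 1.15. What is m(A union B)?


By inclusion-exclusion: m(A u B) = m(A) + m(B) - m(A n B)
= 13.86 + 2.11 - 1.15
= 14.82


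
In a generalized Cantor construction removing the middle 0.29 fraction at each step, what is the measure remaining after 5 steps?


Step 1: At each step, fraction remaining = 1 - 0.29 = 0.71
Step 2: After 5 steps, measure = (0.71)^5
Step 3: Computing the power step by step:
  After step 1: 0.71
  After step 2: 0.5041
  After step 3: 0.357911
  After step 4: 0.254117
  After step 5: 0.180423
Result = 0.180423


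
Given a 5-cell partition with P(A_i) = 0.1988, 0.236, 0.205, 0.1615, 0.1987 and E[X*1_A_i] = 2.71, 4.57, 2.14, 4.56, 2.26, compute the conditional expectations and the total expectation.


For each cell A_i: E[X|A_i] = E[X*1_A_i] / P(A_i)
Step 1: E[X|A_1] = 2.71 / 0.1988 = 13.631791
Step 2: E[X|A_2] = 4.57 / 0.236 = 19.364407
Step 3: E[X|A_3] = 2.14 / 0.205 = 10.439024
Step 4: E[X|A_4] = 4.56 / 0.1615 = 28.235294
Step 5: E[X|A_5] = 2.26 / 0.1987 = 11.373931
Verification: E[X] = sum E[X*1_A_i] = 2.71 + 4.57 + 2.14 + 4.56 + 2.26 = 16.24


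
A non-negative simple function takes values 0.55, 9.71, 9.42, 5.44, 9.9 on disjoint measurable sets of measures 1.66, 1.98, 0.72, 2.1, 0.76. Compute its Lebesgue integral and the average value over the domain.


Step 1: Integral = sum(value_i * measure_i)
= 0.55*1.66 + 9.71*1.98 + 9.42*0.72 + 5.44*2.1 + 9.9*0.76
= 0.913 + 19.2258 + 6.7824 + 11.424 + 7.524
= 45.8692
Step 2: Total measure of domain = 1.66 + 1.98 + 0.72 + 2.1 + 0.76 = 7.22
Step 3: Average value = 45.8692 / 7.22 = 6.353075


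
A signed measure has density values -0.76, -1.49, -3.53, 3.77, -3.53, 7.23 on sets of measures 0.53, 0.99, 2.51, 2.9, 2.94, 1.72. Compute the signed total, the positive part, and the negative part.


Step 1: Compute signed measure on each set:
  Set 1: -0.76 * 0.53 = -0.4028
  Set 2: -1.49 * 0.99 = -1.4751
  Set 3: -3.53 * 2.51 = -8.8603
  Set 4: 3.77 * 2.9 = 10.933
  Set 5: -3.53 * 2.94 = -10.3782
  Set 6: 7.23 * 1.72 = 12.4356
Step 2: Total signed measure = (-0.4028) + (-1.4751) + (-8.8603) + (10.933) + (-10.3782) + (12.4356)
     = 2.2522
Step 3: Positive part mu+(X) = sum of positive contributions = 23.3686
Step 4: Negative part mu-(X) = |sum of negative contributions| = 21.1164


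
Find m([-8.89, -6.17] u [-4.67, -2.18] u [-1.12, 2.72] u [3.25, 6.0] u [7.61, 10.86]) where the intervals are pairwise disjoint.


For pairwise disjoint intervals, m(union) = sum of lengths.
= (-6.17 - -8.89) + (-2.18 - -4.67) + (2.72 - -1.12) + (6.0 - 3.25) + (10.86 - 7.61)
= 2.72 + 2.49 + 3.84 + 2.75 + 3.25
= 15.05


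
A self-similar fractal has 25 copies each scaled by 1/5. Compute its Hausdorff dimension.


For a self-similar set with N copies scaled by 1/r:
dim_H = log(N)/log(r) = log(25)/log(5)
= 3.218876/1.609438
= 2


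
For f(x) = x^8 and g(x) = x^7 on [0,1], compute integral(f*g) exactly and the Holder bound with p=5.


Step 1: Exact integral of f*g = integral(x^15, 0, 1) = 1/16
     = 0.0625
Step 2: Holder bound with p=5, q=1.25:
  ||f||_p = (integral x^40 dx)^(1/5) = (1/41)^(1/5) = 0.475821
  ||g||_q = (integral x^8.75 dx)^(1/1.25) = (1/9.75)^(1/1.25) = 0.161732
Step 3: Holder bound = ||f||_p * ||g||_q = 0.475821 * 0.161732 = 0.076955
Verification: 0.0625 <= 0.076955 (Holder holds)


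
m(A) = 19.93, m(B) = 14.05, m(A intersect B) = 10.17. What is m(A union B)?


By inclusion-exclusion: m(A u B) = m(A) + m(B) - m(A n B)
= 19.93 + 14.05 - 10.17
= 23.81


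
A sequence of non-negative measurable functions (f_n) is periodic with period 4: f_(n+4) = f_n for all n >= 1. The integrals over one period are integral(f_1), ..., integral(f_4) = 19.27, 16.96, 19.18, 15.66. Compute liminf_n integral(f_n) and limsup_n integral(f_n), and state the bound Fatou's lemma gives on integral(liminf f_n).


The sequence (integral(f_n)) is periodic with period 4, repeating the values 19.27, 16.96, 19.18, 15.66 indefinitely.
Step 1: For a periodic sequence, every tail (a_m, a_(m+1), ...) contains all 4 period values infinitely often.
Step 2: Hence inf of every tail = min of the period values = min(19.27, 16.96, 19.18, 15.66) = 15.66.
        liminf_n integral(f_n) = sup over m of (inf of tail from m) = 15.66.
Step 3: Similarly sup of every tail = max of the period values = 19.27.
        limsup_n integral(f_n) = 19.27.
Step 4: Fatou's lemma: integral(liminf_n f_n) <= liminf_n integral(f_n) = 15.66.
        So the integral of the pointwise liminf is at most 15.66.


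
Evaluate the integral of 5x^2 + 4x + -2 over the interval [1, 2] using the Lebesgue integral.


The Lebesgue integral of a Riemann-integrable function agrees with the Riemann integral.
Antiderivative F(x) = (5/3)x^3 + (4/2)x^2 + -2x
F(2) = (5/3)*2^3 + (4/2)*2^2 + -2*2
     = (5/3)*8 + (4/2)*4 + -2*2
     = 13.333333 + 8 + -4
     = 17.333333
F(1) = 1.666667
Integral = F(2) - F(1) = 17.333333 - 1.666667 = 15.666667


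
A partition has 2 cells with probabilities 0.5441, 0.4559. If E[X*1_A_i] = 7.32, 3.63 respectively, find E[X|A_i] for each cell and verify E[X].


For each cell A_i: E[X|A_i] = E[X*1_A_i] / P(A_i)
Step 1: E[X|A_1] = 7.32 / 0.5441 = 13.453409
Step 2: E[X|A_2] = 3.63 / 0.4559 = 7.962272
Verification: E[X] = sum E[X*1_A_i] = 7.32 + 3.63 = 10.95


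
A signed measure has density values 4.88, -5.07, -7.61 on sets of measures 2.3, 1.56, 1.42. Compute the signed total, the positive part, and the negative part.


Step 1: Compute signed measure on each set:
  Set 1: 4.88 * 2.3 = 11.224
  Set 2: -5.07 * 1.56 = -7.9092
  Set 3: -7.61 * 1.42 = -10.8062
Step 2: Total signed measure = (11.224) + (-7.9092) + (-10.8062)
     = -7.4914
Step 3: Positive part mu+(X) = sum of positive contributions = 11.224
Step 4: Negative part mu-(X) = |sum of negative contributions| = 18.7154


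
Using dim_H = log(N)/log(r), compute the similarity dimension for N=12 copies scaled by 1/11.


For a self-similar set with N copies scaled by 1/r:
dim_H = log(N)/log(r) = log(12)/log(11)
= 2.484907/2.397895
= 1.036287


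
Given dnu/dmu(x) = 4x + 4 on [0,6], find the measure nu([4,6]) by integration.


nu(A) = integral_A (dnu/dmu) dmu = integral_4^6 (4x + 4) dx
Step 1: Antiderivative F(x) = (4/2)x^2 + 4x
Step 2: F(6) = (4/2)*6^2 + 4*6 = 72 + 24 = 96
Step 3: F(4) = (4/2)*4^2 + 4*4 = 32 + 16 = 48
Step 4: nu([4,6]) = F(6) - F(4) = 96 - 48 = 48


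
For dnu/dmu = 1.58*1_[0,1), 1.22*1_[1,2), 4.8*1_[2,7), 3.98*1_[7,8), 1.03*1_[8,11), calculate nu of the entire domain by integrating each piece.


Integrate each piece of the Radon-Nikodym derivative:
Step 1: integral_0^1 1.58 dx = 1.58*(1-0) = 1.58*1 = 1.58
Step 2: integral_1^2 1.22 dx = 1.22*(2-1) = 1.22*1 = 1.22
Step 3: integral_2^7 4.8 dx = 4.8*(7-2) = 4.8*5 = 24
Step 4: integral_7^8 3.98 dx = 3.98*(8-7) = 3.98*1 = 3.98
Step 5: integral_8^11 1.03 dx = 1.03*(11-8) = 1.03*3 = 3.09
Total: 1.58 + 1.22 + 24 + 3.98 + 3.09 = 33.87


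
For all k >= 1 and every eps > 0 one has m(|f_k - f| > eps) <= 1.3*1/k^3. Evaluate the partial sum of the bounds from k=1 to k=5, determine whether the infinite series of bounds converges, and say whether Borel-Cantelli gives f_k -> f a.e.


Step 1: List the terms 1.3*1/k^3 for k = 1 to 5:
  k=1: 1.3
  k=2: 0.1625
  k=3: 0.048148
  k=4: 0.020313
  k=5: 0.0104
Step 2: Partial sum = 1.3 + 0.1625 + 0.048148 + 0.020313 + 0.0104
     = 1.541361
Step 3: The full series sum_(k>=1) 1.3*1/k^3 converges (p-series with p = 3 > 1; a constant multiple of a convergent series converges).
Step 4: Fix eps > 0. Since sum_k m(|f_k - f| > eps) < infinity, the Borel-Cantelli lemma gives
        m(limsup_k {|f_k - f| > eps}) = 0, i.e. for a.e. x, |f_k(x) - f(x)| <= eps for all large k.
        Applying this with eps = 1/j for j = 1, 2, ... and intersecting the countably many full-measure sets,
        for a.e. x we get limsup_k |f_k(x) - f(x)| <= 1/j for every j, hence f_k -> f almost everywhere.
Conclusion: series converges; Borel-Cantelli yields f_k -> f a.e.


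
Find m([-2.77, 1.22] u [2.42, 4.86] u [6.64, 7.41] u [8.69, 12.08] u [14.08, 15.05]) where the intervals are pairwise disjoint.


For pairwise disjoint intervals, m(union) = sum of lengths.
= (1.22 - -2.77) + (4.86 - 2.42) + (7.41 - 6.64) + (12.08 - 8.69) + (15.05 - 14.08)
= 3.99 + 2.44 + 0.77 + 3.39 + 0.97
= 11.56


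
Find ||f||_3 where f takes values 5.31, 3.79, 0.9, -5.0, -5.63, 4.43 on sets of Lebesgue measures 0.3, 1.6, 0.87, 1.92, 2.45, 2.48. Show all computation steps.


Step 1: Compute |f_i|^3 for each value:
  |5.31|^3 = 149.721291
  |3.79|^3 = 54.439939
  |0.9|^3 = 0.729
  |-5.0|^3 = 125
  |-5.63|^3 = 178.453547
  |4.43|^3 = 86.938307
Step 2: Multiply by measures and sum:
  149.721291 * 0.3 = 44.916387
  54.439939 * 1.6 = 87.103902
  0.729 * 0.87 = 0.63423
  125 * 1.92 = 240
  178.453547 * 2.45 = 437.21119
  86.938307 * 2.48 = 215.607001
Sum = 44.916387 + 87.103902 + 0.63423 + 240 + 437.21119 + 215.607001 = 1025.472711
Step 3: Take the p-th root:
||f||_3 = (1025.472711)^(1/3) = 10.084198


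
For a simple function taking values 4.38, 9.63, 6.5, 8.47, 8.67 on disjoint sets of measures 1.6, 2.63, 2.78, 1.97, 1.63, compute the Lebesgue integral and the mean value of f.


Step 1: Integral = sum(value_i * measure_i)
= 4.38*1.6 + 9.63*2.63 + 6.5*2.78 + 8.47*1.97 + 8.67*1.63
= 7.008 + 25.3269 + 18.07 + 16.6859 + 14.1321
= 81.2229
Step 2: Total measure of domain = 1.6 + 2.63 + 2.78 + 1.97 + 1.63 = 10.61
Step 3: Average value = 81.2229 / 10.61 = 7.655316


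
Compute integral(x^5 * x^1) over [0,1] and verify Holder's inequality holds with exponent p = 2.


Step 1: Exact integral of f*g = integral(x^6, 0, 1) = 1/7
     = 0.142857
Step 2: Holder bound with p=2, q=2:
  ||f||_p = (integral x^10 dx)^(1/2) = (1/11)^(1/2) = 0.301511
  ||g||_q = (integral x^2 dx)^(1/2) = (1/3)^(1/2) = 0.57735
Step 3: Holder bound = ||f||_p * ||g||_q = 0.301511 * 0.57735 = 0.174078
Verification: 0.142857 <= 0.174078 (Holder holds)


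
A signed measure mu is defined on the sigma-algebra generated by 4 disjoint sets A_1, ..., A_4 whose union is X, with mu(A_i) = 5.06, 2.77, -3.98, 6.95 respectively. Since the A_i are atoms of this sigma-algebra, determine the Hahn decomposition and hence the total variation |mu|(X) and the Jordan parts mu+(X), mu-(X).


Step 1: Every measurable set is a union of atoms (the cells / points), so a Hahn decomposition is
  obtained by grouping atoms by sign: P = union of atoms with mu > 0, N = union of the remaining atoms.
  Atoms in P (indices): 1, 2, 4;  atoms in N (indices): 3
  Positive values: 5.06, 2.77, 6.95
  Negative values: -3.98
Step 2: mu+(X) = mu(P) = sum of positive atom values = 14.78
Step 3: mu-(X) = -mu(N) = sum of |negative atom values| = 3.98
Step 4: |mu|(X) = mu+(X) + mu-(X) = 14.78 + 3.98 = 18.76


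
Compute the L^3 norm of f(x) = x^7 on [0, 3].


Step 1: ||f||_3 = (integral_0^3 |x^7|^3 dx)^(1/3)
     = (integral_0^3 x^21 dx)^(1/3)
Step 2: integral_0^3 x^21 dx = [x^22/(22)] from 0 to 3 = 3^22/22
     = 31381059609/22 = 1.426412e+09
Step 3: ||f||_3 = (1.426412e+09)^(1/3) = 1125.680063


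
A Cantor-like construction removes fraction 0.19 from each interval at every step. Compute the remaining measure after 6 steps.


Step 1: At each step, fraction remaining = 1 - 0.19 = 0.81
Step 2: After 6 steps, measure = (0.81)^6
Step 3: Computing the power step by step:
  After step 1: 0.81
  After step 2: 0.6561
  After step 3: 0.531441
  After step 4: 0.430467
  After step 5: 0.348678
  ...
Result = 0.28243
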